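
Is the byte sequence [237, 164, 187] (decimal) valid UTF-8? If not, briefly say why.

Structurally a 3-byte sequence; payload = 0xD93B.
But 0xD93B is in U+D800–U+DFFF, the surrogate range. Surrogates are not Unicode scalar values and are forbidden in UTF-8.

invalid (encodes a surrogate (U+D800–U+DFFF))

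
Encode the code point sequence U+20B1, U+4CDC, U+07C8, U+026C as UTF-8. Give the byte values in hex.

E2 82 B1 E4 B3 9C DF 88 C9 AC

U+20B1: 3-byte form → E2 82 B1.
U+4CDC: 3-byte form → E4 B3 9C.
U+07C8: 2-byte form → DF 88.
U+026C: 2-byte form → C9 AC.
Concatenated (10 bytes): E2 82 B1 E4 B3 9C DF 88 C9 AC.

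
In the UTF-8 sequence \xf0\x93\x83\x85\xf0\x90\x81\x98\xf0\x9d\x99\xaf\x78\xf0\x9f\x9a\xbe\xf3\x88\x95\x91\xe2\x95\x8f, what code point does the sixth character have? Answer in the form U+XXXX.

U+C8551

Offset 0: leading byte 0xF0 = 11110000 → 4-byte char #1 = F0 93 83 85.
Offset 4: leading byte 0xF0 = 11110000 → 4-byte char #2 = F0 90 81 98.
Offset 8: leading byte 0xF0 = 11110000 → 4-byte char #3 = F0 9D 99 AF.
Offset 12: leading byte 0x78 = 01111000 → 1-byte char #4 = 78.
Offset 13: leading byte 0xF0 = 11110000 → 4-byte char #5 = F0 9F 9A BE.
Offset 17: leading byte 0xF3 = 11110011 → 4-byte char #6 = F3 88 95 91.
Leading byte 0xF3 = 11110011 matches 11110xxx → 4-byte sequence.
Byte 1: 0xF3 = 11110011, payload 011 (3 bits).
Byte 2: 0x88 = 10001000 (10xxxxxx ✓), payload 001000.
Byte 3: 0x95 = 10010101 (10xxxxxx ✓), payload 010101.
Byte 4: 0x91 = 10010001 (10xxxxxx ✓), payload 010001.
Concatenate: 011001000010101010001 = 0xC8551 (21 bits → U+C8551).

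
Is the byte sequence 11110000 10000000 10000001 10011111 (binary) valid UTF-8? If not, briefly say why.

invalid (overlong encoding)

Leading byte 0xF0 = 11110000 → 4-byte form.
Continuation bytes all match 10xxxxxx. Payload decodes to 0x5F.
But 0x5F < 0x10000, the minimum for a 4-byte sequence — this is an overlong encoding.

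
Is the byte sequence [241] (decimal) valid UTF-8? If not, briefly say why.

invalid (sequence truncated)

Leading byte 0xF1 = 11110001 → 4-byte form, but only 1 byte is present.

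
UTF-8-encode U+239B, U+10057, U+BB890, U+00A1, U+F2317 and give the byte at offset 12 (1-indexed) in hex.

0xC2

1-indexed offset 12 is 0-indexed offset 11.
U+239B → 3-byte form E2 8E 9B at offsets 0–2.
U+10057 → 4-byte form F0 90 81 97 at offsets 3–6.
U+BB890 → 4-byte form F2 BB A2 90 at offsets 7–10.
U+00A1 → 2-byte form C2 A1 at offsets 11–12.
Offset 11 falls in char 4's range; it's byte 1 of C2 A1 = 0xC2.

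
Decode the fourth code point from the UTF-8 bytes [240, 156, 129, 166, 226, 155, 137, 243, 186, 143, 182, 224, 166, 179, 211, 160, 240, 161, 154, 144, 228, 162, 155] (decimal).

U+09B3

Offset 0: leading byte 0xF0 = 11110000 → 4-byte char #1 = F0 9C 81 A6.
Offset 4: leading byte 0xE2 = 11100010 → 3-byte char #2 = E2 9B 89.
Offset 7: leading byte 0xF3 = 11110011 → 4-byte char #3 = F3 BA 8F B6.
Offset 11: leading byte 0xE0 = 11100000 → 3-byte char #4 = E0 A6 B3.
Leading byte 0xE0 = 11100000 matches 1110xxxx → 3-byte sequence.
Byte 1: 0xE0 = 11100000, payload 0000 (4 bits).
Byte 2: 0xA6 = 10100110 (10xxxxxx ✓), payload 100110.
Byte 3: 0xB3 = 10110011 (10xxxxxx ✓), payload 110011.
Concatenate: 0000100110110011 = 0x9B3 (16 bits → U+09B3).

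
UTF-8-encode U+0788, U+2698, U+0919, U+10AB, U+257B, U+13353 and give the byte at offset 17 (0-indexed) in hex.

U+0788 → 2-byte form DE 88 at offsets 0–1.
U+2698 → 3-byte form E2 9A 98 at offsets 2–4.
U+0919 → 3-byte form E0 A4 99 at offsets 5–7.
U+10AB → 3-byte form E1 82 AB at offsets 8–10.
U+257B → 3-byte form E2 95 BB at offsets 11–13.
U+13353 → 4-byte form F0 93 8D 93 at offsets 14–17.
Offset 17 falls in char 6's range; it's byte 4 of F0 93 8D 93 = 0x93.

0x93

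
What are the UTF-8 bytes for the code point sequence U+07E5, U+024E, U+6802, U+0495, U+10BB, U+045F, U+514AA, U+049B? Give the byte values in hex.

U+07E5: 2-byte form → DF A5.
U+024E: 2-byte form → C9 8E.
U+6802: 3-byte form → E6 A0 82.
U+0495: 2-byte form → D2 95.
U+10BB: 3-byte form → E1 82 BB.
U+045F: 2-byte form → D1 9F.
U+514AA: 4-byte form → F1 91 92 AA.
U+049B: 2-byte form → D2 9B.
Concatenated (20 bytes): DF A5 C9 8E E6 A0 82 D2 95 E1 82 BB D1 9F F1 91 92 AA D2 9B.

DF A5 C9 8E E6 A0 82 D2 95 E1 82 BB D1 9F F1 91 92 AA D2 9B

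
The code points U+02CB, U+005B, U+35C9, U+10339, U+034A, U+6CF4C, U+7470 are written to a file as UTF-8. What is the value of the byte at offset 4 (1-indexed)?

1-indexed offset 4 is 0-indexed offset 3.
U+02CB → 2-byte form CB 8B at offsets 0–1.
U+005B → 1-byte form 5B at offsets 2–2.
U+35C9 → 3-byte form E3 97 89 at offsets 3–5.
Offset 3 falls in char 3's range; it's byte 1 of E3 97 89 = 0xE3.

0xE3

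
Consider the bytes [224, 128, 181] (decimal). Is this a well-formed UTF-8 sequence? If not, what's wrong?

invalid (overlong encoding)

Leading byte 0xE0 = 11100000 → 3-byte form.
Continuation bytes all match 10xxxxxx. Payload decodes to 0x35.
But 0x35 < 0x800, the minimum for a 3-byte sequence — this is an overlong encoding.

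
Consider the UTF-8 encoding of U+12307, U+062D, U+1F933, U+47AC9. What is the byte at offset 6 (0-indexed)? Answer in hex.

U+12307 → 4-byte form F0 92 8C 87 at offsets 0–3.
U+062D → 2-byte form D8 AD at offsets 4–5.
U+1F933 → 4-byte form F0 9F A4 B3 at offsets 6–9.
Offset 6 falls in char 3's range; it's byte 1 of F0 9F A4 B3 = 0xF0.

0xF0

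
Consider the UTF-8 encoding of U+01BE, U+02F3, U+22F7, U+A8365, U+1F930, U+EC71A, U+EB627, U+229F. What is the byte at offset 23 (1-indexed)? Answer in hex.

0xA7

1-indexed offset 23 is 0-indexed offset 22.
U+01BE → 2-byte form C6 BE at offsets 0–1.
U+02F3 → 2-byte form CB B3 at offsets 2–3.
U+22F7 → 3-byte form E2 8B B7 at offsets 4–6.
U+A8365 → 4-byte form F2 A8 8D A5 at offsets 7–10.
U+1F930 → 4-byte form F0 9F A4 B0 at offsets 11–14.
U+EC71A → 4-byte form F3 AC 9C 9A at offsets 15–18.
U+EB627 → 4-byte form F3 AB 98 A7 at offsets 19–22.
Offset 22 falls in char 7's range; it's byte 4 of F3 AB 98 A7 = 0xA7.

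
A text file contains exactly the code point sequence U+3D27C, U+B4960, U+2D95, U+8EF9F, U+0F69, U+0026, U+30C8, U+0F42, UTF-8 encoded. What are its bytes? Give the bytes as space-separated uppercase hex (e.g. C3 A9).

F0 BD 89 BC F2 B4 A5 A0 E2 B6 95 F2 8E BE 9F E0 BD A9 26 E3 83 88 E0 BD 82

U+3D27C: 4-byte form → F0 BD 89 BC.
U+B4960: 4-byte form → F2 B4 A5 A0.
U+2D95: 3-byte form → E2 B6 95.
U+8EF9F: 4-byte form → F2 8E BE 9F.
U+0F69: 3-byte form → E0 BD A9.
U+0026: 1-byte form → 26.
U+30C8: 3-byte form → E3 83 88.
U+0F42: 3-byte form → E0 BD 82.
Concatenated (25 bytes): F0 BD 89 BC F2 B4 A5 A0 E2 B6 95 F2 8E BE 9F E0 BD A9 26 E3 83 88 E0 BD 82.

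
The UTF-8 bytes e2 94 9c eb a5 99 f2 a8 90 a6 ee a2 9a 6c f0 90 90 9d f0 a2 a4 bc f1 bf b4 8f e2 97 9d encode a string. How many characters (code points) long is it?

9

Byte at offset 0: 0xE2 = 11100010 → 3-byte char (#1). Advance 3.
Byte at offset 3: 0xEB = 11101011 → 3-byte char (#2). Advance 3.
Byte at offset 6: 0xF2 = 11110010 → 4-byte char (#3). Advance 4.
Byte at offset 10: 0xEE = 11101110 → 3-byte char (#4). Advance 3.
Byte at offset 13: 0x6C = 01101100 → 1-byte char (#5). Advance 1.
Byte at offset 14: 0xF0 = 11110000 → 4-byte char (#6). Advance 4.
Byte at offset 18: 0xF0 = 11110000 → 4-byte char (#7). Advance 4.
Byte at offset 22: 0xF1 = 11110001 → 4-byte char (#8). Advance 4.
Byte at offset 26: 0xE2 = 11100010 → 3-byte char (#9). Advance 3.
Reached end at offset 29 after 9 code points.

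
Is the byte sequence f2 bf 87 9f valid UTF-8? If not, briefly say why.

Leading byte 0xF2 = 11110010 → 4-byte form.
Continuation bytes 0xBF=10111111, 0x87=10000111, 0x9F=10011111 all match 10xxxxxx.
Decoded value 0xBF1DF is ≥ 0x10000 (shortest form) and not a surrogate.

valid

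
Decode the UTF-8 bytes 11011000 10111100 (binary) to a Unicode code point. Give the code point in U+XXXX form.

U+063C

Leading byte 0xD8 = 11011000 matches 110xxxxx → 2-byte sequence.
Byte 1: 0xD8 = 11011000, payload 11000 (5 bits).
Byte 2: 0xBC = 10111100 (10xxxxxx ✓), payload 111100.
Concatenate: 11000111100 = 0x63C (11 bits → U+063C).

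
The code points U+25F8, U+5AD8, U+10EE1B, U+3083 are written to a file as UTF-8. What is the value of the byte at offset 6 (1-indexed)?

0x98

1-indexed offset 6 is 0-indexed offset 5.
U+25F8 → 3-byte form E2 97 B8 at offsets 0–2.
U+5AD8 → 3-byte form E5 AB 98 at offsets 3–5.
Offset 5 falls in char 2's range; it's byte 3 of E5 AB 98 = 0x98.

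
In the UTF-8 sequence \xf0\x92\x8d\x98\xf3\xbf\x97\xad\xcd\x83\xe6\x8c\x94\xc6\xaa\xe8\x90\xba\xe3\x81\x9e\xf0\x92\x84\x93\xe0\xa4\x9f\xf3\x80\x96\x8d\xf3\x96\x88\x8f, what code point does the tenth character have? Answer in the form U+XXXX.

U+C058D

Offset 0: leading byte 0xF0 = 11110000 → 4-byte char #1 = F0 92 8D 98.
Offset 4: leading byte 0xF3 = 11110011 → 4-byte char #2 = F3 BF 97 AD.
Offset 8: leading byte 0xCD = 11001101 → 2-byte char #3 = CD 83.
Offset 10: leading byte 0xE6 = 11100110 → 3-byte char #4 = E6 8C 94.
Offset 13: leading byte 0xC6 = 11000110 → 2-byte char #5 = C6 AA.
Offset 15: leading byte 0xE8 = 11101000 → 3-byte char #6 = E8 90 BA.
Offset 18: leading byte 0xE3 = 11100011 → 3-byte char #7 = E3 81 9E.
Offset 21: leading byte 0xF0 = 11110000 → 4-byte char #8 = F0 92 84 93.
Offset 25: leading byte 0xE0 = 11100000 → 3-byte char #9 = E0 A4 9F.
Offset 28: leading byte 0xF3 = 11110011 → 4-byte char #10 = F3 80 96 8D.
Leading byte 0xF3 = 11110011 matches 11110xxx → 4-byte sequence.
Byte 1: 0xF3 = 11110011, payload 011 (3 bits).
Byte 2: 0x80 = 10000000 (10xxxxxx ✓), payload 000000.
Byte 3: 0x96 = 10010110 (10xxxxxx ✓), payload 010110.
Byte 4: 0x8D = 10001101 (10xxxxxx ✓), payload 001101.
Concatenate: 011000000010110001101 = 0xC058D (21 bits → U+C058D).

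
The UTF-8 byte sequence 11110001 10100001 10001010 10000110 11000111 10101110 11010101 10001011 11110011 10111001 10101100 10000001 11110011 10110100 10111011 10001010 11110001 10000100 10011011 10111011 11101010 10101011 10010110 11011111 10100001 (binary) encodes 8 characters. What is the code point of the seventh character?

Offset 0: leading byte 0xF1 = 11110001 → 4-byte char #1 = F1 A1 8A 86.
Offset 4: leading byte 0xC7 = 11000111 → 2-byte char #2 = C7 AE.
Offset 6: leading byte 0xD5 = 11010101 → 2-byte char #3 = D5 8B.
Offset 8: leading byte 0xF3 = 11110011 → 4-byte char #4 = F3 B9 AC 81.
Offset 12: leading byte 0xF3 = 11110011 → 4-byte char #5 = F3 B4 BB 8A.
Offset 16: leading byte 0xF1 = 11110001 → 4-byte char #6 = F1 84 9B BB.
Offset 20: leading byte 0xEA = 11101010 → 3-byte char #7 = EA AB 96.
Leading byte 0xEA = 11101010 matches 1110xxxx → 3-byte sequence.
Byte 1: 0xEA = 11101010, payload 1010 (4 bits).
Byte 2: 0xAB = 10101011 (10xxxxxx ✓), payload 101011.
Byte 3: 0x96 = 10010110 (10xxxxxx ✓), payload 010110.
Concatenate: 1010101011010110 = 0xAAD6 (16 bits → U+AAD6).

U+AAD6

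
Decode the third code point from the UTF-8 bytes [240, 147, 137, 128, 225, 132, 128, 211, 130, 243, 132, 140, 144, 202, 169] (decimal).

U+04C2

Offset 0: leading byte 0xF0 = 11110000 → 4-byte char #1 = F0 93 89 80.
Offset 4: leading byte 0xE1 = 11100001 → 3-byte char #2 = E1 84 80.
Offset 7: leading byte 0xD3 = 11010011 → 2-byte char #3 = D3 82.
Leading byte 0xD3 = 11010011 matches 110xxxxx → 2-byte sequence.
Byte 1: 0xD3 = 11010011, payload 10011 (5 bits).
Byte 2: 0x82 = 10000010 (10xxxxxx ✓), payload 000010.
Concatenate: 10011000010 = 0x4C2 (11 bits → U+04C2).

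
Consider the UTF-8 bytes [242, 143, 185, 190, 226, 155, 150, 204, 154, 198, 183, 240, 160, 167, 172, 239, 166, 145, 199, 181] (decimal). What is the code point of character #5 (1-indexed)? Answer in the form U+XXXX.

U+209EC

Offset 0: leading byte 0xF2 = 11110010 → 4-byte char #1 = F2 8F B9 BE.
Offset 4: leading byte 0xE2 = 11100010 → 3-byte char #2 = E2 9B 96.
Offset 7: leading byte 0xCC = 11001100 → 2-byte char #3 = CC 9A.
Offset 9: leading byte 0xC6 = 11000110 → 2-byte char #4 = C6 B7.
Offset 11: leading byte 0xF0 = 11110000 → 4-byte char #5 = F0 A0 A7 AC.
Leading byte 0xF0 = 11110000 matches 11110xxx → 4-byte sequence.
Byte 1: 0xF0 = 11110000, payload 000 (3 bits).
Byte 2: 0xA0 = 10100000 (10xxxxxx ✓), payload 100000.
Byte 3: 0xA7 = 10100111 (10xxxxxx ✓), payload 100111.
Byte 4: 0xAC = 10101100 (10xxxxxx ✓), payload 101100.
Concatenate: 000100000100111101100 = 0x209EC (21 bits → U+209EC).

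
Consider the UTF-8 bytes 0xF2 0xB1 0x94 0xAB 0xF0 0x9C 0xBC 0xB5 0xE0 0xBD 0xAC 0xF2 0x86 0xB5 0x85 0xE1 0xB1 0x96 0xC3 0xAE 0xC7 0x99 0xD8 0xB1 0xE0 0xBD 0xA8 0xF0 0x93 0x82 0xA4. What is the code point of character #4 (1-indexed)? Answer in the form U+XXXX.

U+86D45

Offset 0: leading byte 0xF2 = 11110010 → 4-byte char #1 = F2 B1 94 AB.
Offset 4: leading byte 0xF0 = 11110000 → 4-byte char #2 = F0 9C BC B5.
Offset 8: leading byte 0xE0 = 11100000 → 3-byte char #3 = E0 BD AC.
Offset 11: leading byte 0xF2 = 11110010 → 4-byte char #4 = F2 86 B5 85.
Leading byte 0xF2 = 11110010 matches 11110xxx → 4-byte sequence.
Byte 1: 0xF2 = 11110010, payload 010 (3 bits).
Byte 2: 0x86 = 10000110 (10xxxxxx ✓), payload 000110.
Byte 3: 0xB5 = 10110101 (10xxxxxx ✓), payload 110101.
Byte 4: 0x85 = 10000101 (10xxxxxx ✓), payload 000101.
Concatenate: 010000110110101000101 = 0x86D45 (21 bits → U+86D45).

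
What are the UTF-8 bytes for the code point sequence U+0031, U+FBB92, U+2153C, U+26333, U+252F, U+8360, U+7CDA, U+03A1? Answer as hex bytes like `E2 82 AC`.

U+0031: 1-byte form → 31.
U+FBB92: 4-byte form → F3 BB AE 92.
U+2153C: 4-byte form → F0 A1 94 BC.
U+26333: 4-byte form → F0 A6 8C B3.
U+252F: 3-byte form → E2 94 AF.
U+8360: 3-byte form → E8 8D A0.
U+7CDA: 3-byte form → E7 B3 9A.
U+03A1: 2-byte form → CE A1.
Concatenated (24 bytes): 31 F3 BB AE 92 F0 A1 94 BC F0 A6 8C B3 E2 94 AF E8 8D A0 E7 B3 9A CE A1.

31 F3 BB AE 92 F0 A1 94 BC F0 A6 8C B3 E2 94 AF E8 8D A0 E7 B3 9A CE A1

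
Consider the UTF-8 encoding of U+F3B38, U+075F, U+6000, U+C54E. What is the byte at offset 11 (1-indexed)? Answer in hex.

1-indexed offset 11 is 0-indexed offset 10.
U+F3B38 → 4-byte form F3 B3 AC B8 at offsets 0–3.
U+075F → 2-byte form DD 9F at offsets 4–5.
U+6000 → 3-byte form E6 80 80 at offsets 6–8.
U+C54E → 3-byte form EC 95 8E at offsets 9–11.
Offset 10 falls in char 4's range; it's byte 2 of EC 95 8E = 0x95.

0x95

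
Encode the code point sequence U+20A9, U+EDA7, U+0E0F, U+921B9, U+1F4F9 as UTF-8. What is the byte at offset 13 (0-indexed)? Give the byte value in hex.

U+20A9 → 3-byte form E2 82 A9 at offsets 0–2.
U+EDA7 → 3-byte form EE B6 A7 at offsets 3–5.
U+0E0F → 3-byte form E0 B8 8F at offsets 6–8.
U+921B9 → 4-byte form F2 92 86 B9 at offsets 9–12.
U+1F4F9 → 4-byte form F0 9F 93 B9 at offsets 13–16.
Offset 13 falls in char 5's range; it's byte 1 of F0 9F 93 B9 = 0xF0.

0xF0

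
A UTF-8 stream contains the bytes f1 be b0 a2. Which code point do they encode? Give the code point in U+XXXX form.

Leading byte 0xF1 = 11110001 matches 11110xxx → 4-byte sequence.
Byte 1: 0xF1 = 11110001, payload 001 (3 bits).
Byte 2: 0xBE = 10111110 (10xxxxxx ✓), payload 111110.
Byte 3: 0xB0 = 10110000 (10xxxxxx ✓), payload 110000.
Byte 4: 0xA2 = 10100010 (10xxxxxx ✓), payload 100010.
Concatenate: 001111110110000100010 = 0x7EC22 (21 bits → U+7EC22).

U+7EC22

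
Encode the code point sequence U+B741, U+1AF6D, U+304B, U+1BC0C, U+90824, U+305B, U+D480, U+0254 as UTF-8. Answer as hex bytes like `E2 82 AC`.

EB 9D 81 F0 9A BD AD E3 81 8B F0 9B B0 8C F2 90 A0 A4 E3 81 9B ED 92 80 C9 94

U+B741: 3-byte form → EB 9D 81.
U+1AF6D: 4-byte form → F0 9A BD AD.
U+304B: 3-byte form → E3 81 8B.
U+1BC0C: 4-byte form → F0 9B B0 8C.
U+90824: 4-byte form → F2 90 A0 A4.
U+305B: 3-byte form → E3 81 9B.
U+D480: 3-byte form → ED 92 80.
U+0254: 2-byte form → C9 94.
Concatenated (26 bytes): EB 9D 81 F0 9A BD AD E3 81 8B F0 9B B0 8C F2 90 A0 A4 E3 81 9B ED 92 80 C9 94.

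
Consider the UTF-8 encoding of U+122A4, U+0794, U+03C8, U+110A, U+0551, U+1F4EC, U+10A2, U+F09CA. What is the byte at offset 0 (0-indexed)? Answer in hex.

0xF0

U+122A4 → 4-byte form F0 92 8A A4 at offsets 0–3.
Offset 0 falls in char 1's range; it's byte 1 of F0 92 8A A4 = 0xF0.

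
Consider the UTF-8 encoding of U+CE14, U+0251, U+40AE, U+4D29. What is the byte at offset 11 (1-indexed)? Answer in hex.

0xA9

1-indexed offset 11 is 0-indexed offset 10.
U+CE14 → 3-byte form EC B8 94 at offsets 0–2.
U+0251 → 2-byte form C9 91 at offsets 3–4.
U+40AE → 3-byte form E4 82 AE at offsets 5–7.
U+4D29 → 3-byte form E4 B4 A9 at offsets 8–10.
Offset 10 falls in char 4's range; it's byte 3 of E4 B4 A9 = 0xA9.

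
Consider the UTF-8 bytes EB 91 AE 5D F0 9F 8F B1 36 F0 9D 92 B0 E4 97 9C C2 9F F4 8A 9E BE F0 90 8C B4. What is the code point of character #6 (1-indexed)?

Offset 0: leading byte 0xEB = 11101011 → 3-byte char #1 = EB 91 AE.
Offset 3: leading byte 0x5D = 01011101 → 1-byte char #2 = 5D.
Offset 4: leading byte 0xF0 = 11110000 → 4-byte char #3 = F0 9F 8F B1.
Offset 8: leading byte 0x36 = 00110110 → 1-byte char #4 = 36.
Offset 9: leading byte 0xF0 = 11110000 → 4-byte char #5 = F0 9D 92 B0.
Offset 13: leading byte 0xE4 = 11100100 → 3-byte char #6 = E4 97 9C.
Leading byte 0xE4 = 11100100 matches 1110xxxx → 3-byte sequence.
Byte 1: 0xE4 = 11100100, payload 0100 (4 bits).
Byte 2: 0x97 = 10010111 (10xxxxxx ✓), payload 010111.
Byte 3: 0x9C = 10011100 (10xxxxxx ✓), payload 011100.
Concatenate: 0100010111011100 = 0x45DC (16 bits → U+45DC).

U+45DC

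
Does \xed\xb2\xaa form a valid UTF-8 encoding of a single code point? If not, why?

invalid (encodes a surrogate (U+D800–U+DFFF))

Structurally a 3-byte sequence; payload = 0xDCAA.
But 0xDCAA is in U+D800–U+DFFF, the surrogate range. Surrogates are not Unicode scalar values and are forbidden in UTF-8.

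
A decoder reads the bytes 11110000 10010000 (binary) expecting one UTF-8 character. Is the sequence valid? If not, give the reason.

Leading byte 0xF0 = 11110000 → 4-byte form, but only 2 bytes are present.

invalid (sequence truncated)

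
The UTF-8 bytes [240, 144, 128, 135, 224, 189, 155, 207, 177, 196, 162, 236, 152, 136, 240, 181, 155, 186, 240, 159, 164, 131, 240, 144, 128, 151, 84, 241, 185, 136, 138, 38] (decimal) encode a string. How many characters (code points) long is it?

11

Byte at offset 0: 0xF0 = 11110000 → 4-byte char (#1). Advance 4.
Byte at offset 4: 0xE0 = 11100000 → 3-byte char (#2). Advance 3.
Byte at offset 7: 0xCF = 11001111 → 2-byte char (#3). Advance 2.
Byte at offset 9: 0xC4 = 11000100 → 2-byte char (#4). Advance 2.
Byte at offset 11: 0xEC = 11101100 → 3-byte char (#5). Advance 3.
Byte at offset 14: 0xF0 = 11110000 → 4-byte char (#6). Advance 4.
Byte at offset 18: 0xF0 = 11110000 → 4-byte char (#7). Advance 4.
Byte at offset 22: 0xF0 = 11110000 → 4-byte char (#8). Advance 4.
Byte at offset 26: 0x54 = 01010100 → 1-byte char (#9). Advance 1.
Byte at offset 27: 0xF1 = 11110001 → 4-byte char (#10). Advance 4.
Byte at offset 31: 0x26 = 00100110 → 1-byte char (#11). Advance 1.
Reached end at offset 32 after 11 code points.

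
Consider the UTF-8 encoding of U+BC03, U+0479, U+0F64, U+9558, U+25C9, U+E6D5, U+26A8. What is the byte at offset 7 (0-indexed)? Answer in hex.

0xA4

U+BC03 → 3-byte form EB B0 83 at offsets 0–2.
U+0479 → 2-byte form D1 B9 at offsets 3–4.
U+0F64 → 3-byte form E0 BD A4 at offsets 5–7.
Offset 7 falls in char 3's range; it's byte 3 of E0 BD A4 = 0xA4.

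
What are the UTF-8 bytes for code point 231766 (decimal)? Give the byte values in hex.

F0 B8 A5 96

U+38956 = 0x38956 = 231766 decimal. In range U+10000–U+10FFFF → 4-byte form: 11110xxx 10xxxxxx 10xxxxxx 10xxxxxx.
Binary (21 bits): 000111000100101010110.
Split 3+6+6+6: 000 | 111000 | 100101 | 010110.
Byte 1: 11110000 = 0xF0.
Byte 2: 10111000 = 0xB8.
Byte 3: 10100101 = 0xA5.
Byte 4: 10010110 = 0x96.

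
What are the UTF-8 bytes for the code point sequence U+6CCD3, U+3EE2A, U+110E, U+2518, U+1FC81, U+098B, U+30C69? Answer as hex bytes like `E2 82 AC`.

U+6CCD3: 4-byte form → F1 AC B3 93.
U+3EE2A: 4-byte form → F0 BE B8 AA.
U+110E: 3-byte form → E1 84 8E.
U+2518: 3-byte form → E2 94 98.
U+1FC81: 4-byte form → F0 9F B2 81.
U+098B: 3-byte form → E0 A6 8B.
U+30C69: 4-byte form → F0 B0 B1 A9.
Concatenated (25 bytes): F1 AC B3 93 F0 BE B8 AA E1 84 8E E2 94 98 F0 9F B2 81 E0 A6 8B F0 B0 B1 A9.

F1 AC B3 93 F0 BE B8 AA E1 84 8E E2 94 98 F0 9F B2 81 E0 A6 8B F0 B0 B1 A9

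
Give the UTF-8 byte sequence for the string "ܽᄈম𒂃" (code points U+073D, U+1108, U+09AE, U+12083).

U+073D: 2-byte form → DC BD.
U+1108: 3-byte form → E1 84 88.
U+09AE: 3-byte form → E0 A6 AE.
U+12083: 4-byte form → F0 92 82 83.
Concatenated (12 bytes): DC BD E1 84 88 E0 A6 AE F0 92 82 83.

DC BD E1 84 88 E0 A6 AE F0 92 82 83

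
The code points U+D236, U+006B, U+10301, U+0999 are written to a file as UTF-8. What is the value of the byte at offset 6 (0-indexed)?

0x8C

U+D236 → 3-byte form ED 88 B6 at offsets 0–2.
U+006B → 1-byte form 6B at offsets 3–3.
U+10301 → 4-byte form F0 90 8C 81 at offsets 4–7.
Offset 6 falls in char 3's range; it's byte 3 of F0 90 8C 81 = 0x8C.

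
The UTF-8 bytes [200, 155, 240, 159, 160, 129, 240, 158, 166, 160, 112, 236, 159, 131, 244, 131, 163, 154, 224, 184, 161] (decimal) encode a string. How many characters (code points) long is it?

Byte at offset 0: 0xC8 = 11001000 → 2-byte char (#1). Advance 2.
Byte at offset 2: 0xF0 = 11110000 → 4-byte char (#2). Advance 4.
Byte at offset 6: 0xF0 = 11110000 → 4-byte char (#3). Advance 4.
Byte at offset 10: 0x70 = 01110000 → 1-byte char (#4). Advance 1.
Byte at offset 11: 0xEC = 11101100 → 3-byte char (#5). Advance 3.
Byte at offset 14: 0xF4 = 11110100 → 4-byte char (#6). Advance 4.
Byte at offset 18: 0xE0 = 11100000 → 3-byte char (#7). Advance 3.
Reached end at offset 21 after 7 code points.

7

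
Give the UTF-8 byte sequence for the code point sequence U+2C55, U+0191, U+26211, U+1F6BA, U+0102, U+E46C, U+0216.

E2 B1 95 C6 91 F0 A6 88 91 F0 9F 9A BA C4 82 EE 91 AC C8 96

U+2C55: 3-byte form → E2 B1 95.
U+0191: 2-byte form → C6 91.
U+26211: 4-byte form → F0 A6 88 91.
U+1F6BA: 4-byte form → F0 9F 9A BA.
U+0102: 2-byte form → C4 82.
U+E46C: 3-byte form → EE 91 AC.
U+0216: 2-byte form → C8 96.
Concatenated (20 bytes): E2 B1 95 C6 91 F0 A6 88 91 F0 9F 9A BA C4 82 EE 91 AC C8 96.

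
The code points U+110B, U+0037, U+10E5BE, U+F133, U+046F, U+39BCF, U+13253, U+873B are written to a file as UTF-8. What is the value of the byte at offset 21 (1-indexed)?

1-indexed offset 21 is 0-indexed offset 20.
U+110B → 3-byte form E1 84 8B at offsets 0–2.
U+0037 → 1-byte form 37 at offsets 3–3.
U+10E5BE → 4-byte form F4 8E 96 BE at offsets 4–7.
U+F133 → 3-byte form EF 84 B3 at offsets 8–10.
U+046F → 2-byte form D1 AF at offsets 11–12.
U+39BCF → 4-byte form F0 B9 AF 8F at offsets 13–16.
U+13253 → 4-byte form F0 93 89 93 at offsets 17–20.
Offset 20 falls in char 7's range; it's byte 4 of F0 93 89 93 = 0x93.

0x93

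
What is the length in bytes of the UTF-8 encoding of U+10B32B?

U+10B32B = 0x10B32B. UTF-8 uses 1 byte below 0x80, 2 below 0x800, 3 below 0x10000, 4 up to 0x10FFFF. 0x10B32B is in U+10000–U+10FFFF → 4 bytes.

4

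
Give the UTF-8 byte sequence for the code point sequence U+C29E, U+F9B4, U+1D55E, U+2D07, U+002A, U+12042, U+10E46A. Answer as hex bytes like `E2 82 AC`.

U+C29E: 3-byte form → EC 8A 9E.
U+F9B4: 3-byte form → EF A6 B4.
U+1D55E: 4-byte form → F0 9D 95 9E.
U+2D07: 3-byte form → E2 B4 87.
U+002A: 1-byte form → 2A.
U+12042: 4-byte form → F0 92 81 82.
U+10E46A: 4-byte form → F4 8E 91 AA.
Concatenated (22 bytes): EC 8A 9E EF A6 B4 F0 9D 95 9E E2 B4 87 2A F0 92 81 82 F4 8E 91 AA.

EC 8A 9E EF A6 B4 F0 9D 95 9E E2 B4 87 2A F0 92 81 82 F4 8E 91 AA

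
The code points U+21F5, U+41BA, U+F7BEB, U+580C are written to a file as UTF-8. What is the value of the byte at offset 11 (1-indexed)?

1-indexed offset 11 is 0-indexed offset 10.
U+21F5 → 3-byte form E2 87 B5 at offsets 0–2.
U+41BA → 3-byte form E4 86 BA at offsets 3–5.
U+F7BEB → 4-byte form F3 B7 AF AB at offsets 6–9.
U+580C → 3-byte form E5 A0 8C at offsets 10–12.
Offset 10 falls in char 4's range; it's byte 1 of E5 A0 8C = 0xE5.

0xE5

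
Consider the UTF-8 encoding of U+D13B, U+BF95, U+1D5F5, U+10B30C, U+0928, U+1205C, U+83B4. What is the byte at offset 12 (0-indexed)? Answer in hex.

0x8C

U+D13B → 3-byte form ED 84 BB at offsets 0–2.
U+BF95 → 3-byte form EB BE 95 at offsets 3–5.
U+1D5F5 → 4-byte form F0 9D 97 B5 at offsets 6–9.
U+10B30C → 4-byte form F4 8B 8C 8C at offsets 10–13.
Offset 12 falls in char 4's range; it's byte 3 of F4 8B 8C 8C = 0x8C.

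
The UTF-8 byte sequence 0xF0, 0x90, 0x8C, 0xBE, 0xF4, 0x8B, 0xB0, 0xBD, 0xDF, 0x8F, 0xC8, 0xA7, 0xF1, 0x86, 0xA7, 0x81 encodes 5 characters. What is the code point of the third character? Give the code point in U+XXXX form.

U+07CF

Offset 0: leading byte 0xF0 = 11110000 → 4-byte char #1 = F0 90 8C BE.
Offset 4: leading byte 0xF4 = 11110100 → 4-byte char #2 = F4 8B B0 BD.
Offset 8: leading byte 0xDF = 11011111 → 2-byte char #3 = DF 8F.
Leading byte 0xDF = 11011111 matches 110xxxxx → 2-byte sequence.
Byte 1: 0xDF = 11011111, payload 11111 (5 bits).
Byte 2: 0x8F = 10001111 (10xxxxxx ✓), payload 001111.
Concatenate: 11111001111 = 0x7CF (11 bits → U+07CF).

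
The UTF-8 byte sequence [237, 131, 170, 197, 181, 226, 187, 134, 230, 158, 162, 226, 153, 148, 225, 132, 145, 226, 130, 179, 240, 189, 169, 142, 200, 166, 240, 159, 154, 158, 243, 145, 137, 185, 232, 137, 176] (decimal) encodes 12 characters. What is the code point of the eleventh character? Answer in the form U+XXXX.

U+D1279

Offset 0: leading byte 0xED = 11101101 → 3-byte char #1 = ED 83 AA.
Offset 3: leading byte 0xC5 = 11000101 → 2-byte char #2 = C5 B5.
Offset 5: leading byte 0xE2 = 11100010 → 3-byte char #3 = E2 BB 86.
Offset 8: leading byte 0xE6 = 11100110 → 3-byte char #4 = E6 9E A2.
Offset 11: leading byte 0xE2 = 11100010 → 3-byte char #5 = E2 99 94.
Offset 14: leading byte 0xE1 = 11100001 → 3-byte char #6 = E1 84 91.
Offset 17: leading byte 0xE2 = 11100010 → 3-byte char #7 = E2 82 B3.
Offset 20: leading byte 0xF0 = 11110000 → 4-byte char #8 = F0 BD A9 8E.
Offset 24: leading byte 0xC8 = 11001000 → 2-byte char #9 = C8 A6.
Offset 26: leading byte 0xF0 = 11110000 → 4-byte char #10 = F0 9F 9A 9E.
Offset 30: leading byte 0xF3 = 11110011 → 4-byte char #11 = F3 91 89 B9.
Leading byte 0xF3 = 11110011 matches 11110xxx → 4-byte sequence.
Byte 1: 0xF3 = 11110011, payload 011 (3 bits).
Byte 2: 0x91 = 10010001 (10xxxxxx ✓), payload 010001.
Byte 3: 0x89 = 10001001 (10xxxxxx ✓), payload 001001.
Byte 4: 0xB9 = 10111001 (10xxxxxx ✓), payload 111001.
Concatenate: 011010001001001111001 = 0xD1279 (21 bits → U+D1279).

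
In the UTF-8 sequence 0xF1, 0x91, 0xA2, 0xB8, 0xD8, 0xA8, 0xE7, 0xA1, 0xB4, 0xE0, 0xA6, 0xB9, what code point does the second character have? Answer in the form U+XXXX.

U+0628

Offset 0: leading byte 0xF1 = 11110001 → 4-byte char #1 = F1 91 A2 B8.
Offset 4: leading byte 0xD8 = 11011000 → 2-byte char #2 = D8 A8.
Leading byte 0xD8 = 11011000 matches 110xxxxx → 2-byte sequence.
Byte 1: 0xD8 = 11011000, payload 11000 (5 bits).
Byte 2: 0xA8 = 10101000 (10xxxxxx ✓), payload 101000.
Concatenate: 11000101000 = 0x628 (11 bits → U+0628).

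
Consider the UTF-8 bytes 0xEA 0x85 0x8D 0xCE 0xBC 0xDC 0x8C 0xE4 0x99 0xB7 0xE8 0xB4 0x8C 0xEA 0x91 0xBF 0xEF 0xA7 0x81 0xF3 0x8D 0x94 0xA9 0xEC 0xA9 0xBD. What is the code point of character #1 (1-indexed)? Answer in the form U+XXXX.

Offset 0: leading byte 0xEA = 11101010 → 3-byte char #1 = EA 85 8D.
Leading byte 0xEA = 11101010 matches 1110xxxx → 3-byte sequence.
Byte 1: 0xEA = 11101010, payload 1010 (4 bits).
Byte 2: 0x85 = 10000101 (10xxxxxx ✓), payload 000101.
Byte 3: 0x8D = 10001101 (10xxxxxx ✓), payload 001101.
Concatenate: 1010000101001101 = 0xA14D (16 bits → U+A14D).

U+A14D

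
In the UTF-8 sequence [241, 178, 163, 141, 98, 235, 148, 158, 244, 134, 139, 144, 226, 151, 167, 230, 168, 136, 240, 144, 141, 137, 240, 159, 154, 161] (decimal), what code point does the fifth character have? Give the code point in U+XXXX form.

U+25E7

Offset 0: leading byte 0xF1 = 11110001 → 4-byte char #1 = F1 B2 A3 8D.
Offset 4: leading byte 0x62 = 01100010 → 1-byte char #2 = 62.
Offset 5: leading byte 0xEB = 11101011 → 3-byte char #3 = EB 94 9E.
Offset 8: leading byte 0xF4 = 11110100 → 4-byte char #4 = F4 86 8B 90.
Offset 12: leading byte 0xE2 = 11100010 → 3-byte char #5 = E2 97 A7.
Leading byte 0xE2 = 11100010 matches 1110xxxx → 3-byte sequence.
Byte 1: 0xE2 = 11100010, payload 0010 (4 bits).
Byte 2: 0x97 = 10010111 (10xxxxxx ✓), payload 010111.
Byte 3: 0xA7 = 10100111 (10xxxxxx ✓), payload 100111.
Concatenate: 0010010111100111 = 0x25E7 (16 bits → U+25E7).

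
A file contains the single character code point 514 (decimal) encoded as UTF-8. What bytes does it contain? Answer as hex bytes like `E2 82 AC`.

U+0202 = 0x202 = 514 decimal. In range U+0080–U+07FF → 2-byte form: 110xxxxx 10xxxxxx.
Binary (11 bits): 01000000010.
Split 5+6: 01000 | 000010.
Byte 1: 11001000 = 0xC8.
Byte 2: 10000010 = 0x82.

C8 82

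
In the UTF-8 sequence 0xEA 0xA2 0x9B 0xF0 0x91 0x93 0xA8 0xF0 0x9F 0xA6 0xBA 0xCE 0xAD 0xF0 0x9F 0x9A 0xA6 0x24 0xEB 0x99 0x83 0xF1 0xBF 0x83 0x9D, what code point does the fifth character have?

Offset 0: leading byte 0xEA = 11101010 → 3-byte char #1 = EA A2 9B.
Offset 3: leading byte 0xF0 = 11110000 → 4-byte char #2 = F0 91 93 A8.
Offset 7: leading byte 0xF0 = 11110000 → 4-byte char #3 = F0 9F A6 BA.
Offset 11: leading byte 0xCE = 11001110 → 2-byte char #4 = CE AD.
Offset 13: leading byte 0xF0 = 11110000 → 4-byte char #5 = F0 9F 9A A6.
Leading byte 0xF0 = 11110000 matches 11110xxx → 4-byte sequence.
Byte 1: 0xF0 = 11110000, payload 000 (3 bits).
Byte 2: 0x9F = 10011111 (10xxxxxx ✓), payload 011111.
Byte 3: 0x9A = 10011010 (10xxxxxx ✓), payload 011010.
Byte 4: 0xA6 = 10100110 (10xxxxxx ✓), payload 100110.
Concatenate: 000011111011010100110 = 0x1F6A6 (21 bits → U+1F6A6).

U+1F6A6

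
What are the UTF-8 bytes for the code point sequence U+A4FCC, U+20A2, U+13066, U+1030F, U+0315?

U+A4FCC: 4-byte form → F2 A4 BF 8C.
U+20A2: 3-byte form → E2 82 A2.
U+13066: 4-byte form → F0 93 81 A6.
U+1030F: 4-byte form → F0 90 8C 8F.
U+0315: 2-byte form → CC 95.
Concatenated (17 bytes): F2 A4 BF 8C E2 82 A2 F0 93 81 A6 F0 90 8C 8F CC 95.

F2 A4 BF 8C E2 82 A2 F0 93 81 A6 F0 90 8C 8F CC 95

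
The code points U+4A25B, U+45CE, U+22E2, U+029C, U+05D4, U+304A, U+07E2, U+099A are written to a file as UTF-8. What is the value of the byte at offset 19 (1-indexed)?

0xA2

1-indexed offset 19 is 0-indexed offset 18.
U+4A25B → 4-byte form F1 8A 89 9B at offsets 0–3.
U+45CE → 3-byte form E4 97 8E at offsets 4–6.
U+22E2 → 3-byte form E2 8B A2 at offsets 7–9.
U+029C → 2-byte form CA 9C at offsets 10–11.
U+05D4 → 2-byte form D7 94 at offsets 12–13.
U+304A → 3-byte form E3 81 8A at offsets 14–16.
U+07E2 → 2-byte form DF A2 at offsets 17–18.
Offset 18 falls in char 7's range; it's byte 2 of DF A2 = 0xA2.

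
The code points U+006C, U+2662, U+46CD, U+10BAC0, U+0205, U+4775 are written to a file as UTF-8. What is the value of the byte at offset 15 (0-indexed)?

0xB5

U+006C → 1-byte form 6C at offsets 0–0.
U+2662 → 3-byte form E2 99 A2 at offsets 1–3.
U+46CD → 3-byte form E4 9B 8D at offsets 4–6.
U+10BAC0 → 4-byte form F4 8B AB 80 at offsets 7–10.
U+0205 → 2-byte form C8 85 at offsets 11–12.
U+4775 → 3-byte form E4 9D B5 at offsets 13–15.
Offset 15 falls in char 6's range; it's byte 3 of E4 9D B5 = 0xB5.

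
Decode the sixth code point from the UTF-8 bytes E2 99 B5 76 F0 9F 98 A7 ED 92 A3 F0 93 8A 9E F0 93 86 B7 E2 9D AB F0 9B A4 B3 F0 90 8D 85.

Offset 0: leading byte 0xE2 = 11100010 → 3-byte char #1 = E2 99 B5.
Offset 3: leading byte 0x76 = 01110110 → 1-byte char #2 = 76.
Offset 4: leading byte 0xF0 = 11110000 → 4-byte char #3 = F0 9F 98 A7.
Offset 8: leading byte 0xED = 11101101 → 3-byte char #4 = ED 92 A3.
Offset 11: leading byte 0xF0 = 11110000 → 4-byte char #5 = F0 93 8A 9E.
Offset 15: leading byte 0xF0 = 11110000 → 4-byte char #6 = F0 93 86 B7.
Leading byte 0xF0 = 11110000 matches 11110xxx → 4-byte sequence.
Byte 1: 0xF0 = 11110000, payload 000 (3 bits).
Byte 2: 0x93 = 10010011 (10xxxxxx ✓), payload 010011.
Byte 3: 0x86 = 10000110 (10xxxxxx ✓), payload 000110.
Byte 4: 0xB7 = 10110111 (10xxxxxx ✓), payload 110111.
Concatenate: 000010011000110110111 = 0x131B7 (21 bits → U+131B7).

U+131B7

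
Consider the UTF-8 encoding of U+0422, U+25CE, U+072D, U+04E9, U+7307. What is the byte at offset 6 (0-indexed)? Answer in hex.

U+0422 → 2-byte form D0 A2 at offsets 0–1.
U+25CE → 3-byte form E2 97 8E at offsets 2–4.
U+072D → 2-byte form DC AD at offsets 5–6.
Offset 6 falls in char 3's range; it's byte 2 of DC AD = 0xAD.

0xAD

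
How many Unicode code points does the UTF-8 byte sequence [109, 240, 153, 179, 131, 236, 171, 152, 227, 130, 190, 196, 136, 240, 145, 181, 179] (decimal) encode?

Byte at offset 0: 0x6D = 01101101 → 1-byte char (#1). Advance 1.
Byte at offset 1: 0xF0 = 11110000 → 4-byte char (#2). Advance 4.
Byte at offset 5: 0xEC = 11101100 → 3-byte char (#3). Advance 3.
Byte at offset 8: 0xE3 = 11100011 → 3-byte char (#4). Advance 3.
Byte at offset 11: 0xC4 = 11000100 → 2-byte char (#5). Advance 2.
Byte at offset 13: 0xF0 = 11110000 → 4-byte char (#6). Advance 4.
Reached end at offset 17 after 6 code points.

6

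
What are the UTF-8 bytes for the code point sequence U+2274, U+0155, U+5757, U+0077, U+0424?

E2 89 B4 C5 95 E5 9D 97 77 D0 A4

U+2274: 3-byte form → E2 89 B4.
U+0155: 2-byte form → C5 95.
U+5757: 3-byte form → E5 9D 97.
U+0077: 1-byte form → 77.
U+0424: 2-byte form → D0 A4.
Concatenated (11 bytes): E2 89 B4 C5 95 E5 9D 97 77 D0 A4.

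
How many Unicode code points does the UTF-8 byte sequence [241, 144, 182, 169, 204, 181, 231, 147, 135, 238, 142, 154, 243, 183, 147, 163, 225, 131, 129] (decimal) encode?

Byte at offset 0: 0xF1 = 11110001 → 4-byte char (#1). Advance 4.
Byte at offset 4: 0xCC = 11001100 → 2-byte char (#2). Advance 2.
Byte at offset 6: 0xE7 = 11100111 → 3-byte char (#3). Advance 3.
Byte at offset 9: 0xEE = 11101110 → 3-byte char (#4). Advance 3.
Byte at offset 12: 0xF3 = 11110011 → 4-byte char (#5). Advance 4.
Byte at offset 16: 0xE1 = 11100001 → 3-byte char (#6). Advance 3.
Reached end at offset 19 after 6 code points.

6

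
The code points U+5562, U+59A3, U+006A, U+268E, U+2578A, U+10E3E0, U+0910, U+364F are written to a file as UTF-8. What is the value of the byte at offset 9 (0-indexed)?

0x8E

U+5562 → 3-byte form E5 95 A2 at offsets 0–2.
U+59A3 → 3-byte form E5 A6 A3 at offsets 3–5.
U+006A → 1-byte form 6A at offsets 6–6.
U+268E → 3-byte form E2 9A 8E at offsets 7–9.
Offset 9 falls in char 4's range; it's byte 3 of E2 9A 8E = 0x8E.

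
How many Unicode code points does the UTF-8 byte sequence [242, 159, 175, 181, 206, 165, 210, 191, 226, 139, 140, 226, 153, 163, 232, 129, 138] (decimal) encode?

6

Byte at offset 0: 0xF2 = 11110010 → 4-byte char (#1). Advance 4.
Byte at offset 4: 0xCE = 11001110 → 2-byte char (#2). Advance 2.
Byte at offset 6: 0xD2 = 11010010 → 2-byte char (#3). Advance 2.
Byte at offset 8: 0xE2 = 11100010 → 3-byte char (#4). Advance 3.
Byte at offset 11: 0xE2 = 11100010 → 3-byte char (#5). Advance 3.
Byte at offset 14: 0xE8 = 11101000 → 3-byte char (#6). Advance 3.
Reached end at offset 17 after 6 code points.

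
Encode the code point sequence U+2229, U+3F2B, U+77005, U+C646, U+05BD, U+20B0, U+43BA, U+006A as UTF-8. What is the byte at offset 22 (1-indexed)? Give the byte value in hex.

0x6A

1-indexed offset 22 is 0-indexed offset 21.
U+2229 → 3-byte form E2 88 A9 at offsets 0–2.
U+3F2B → 3-byte form E3 BC AB at offsets 3–5.
U+77005 → 4-byte form F1 B7 80 85 at offsets 6–9.
U+C646 → 3-byte form EC 99 86 at offsets 10–12.
U+05BD → 2-byte form D6 BD at offsets 13–14.
U+20B0 → 3-byte form E2 82 B0 at offsets 15–17.
U+43BA → 3-byte form E4 8E BA at offsets 18–20.
U+006A → 1-byte form 6A at offsets 21–21.
Offset 21 falls in char 8's range; it's byte 1 of 6A = 0x6A.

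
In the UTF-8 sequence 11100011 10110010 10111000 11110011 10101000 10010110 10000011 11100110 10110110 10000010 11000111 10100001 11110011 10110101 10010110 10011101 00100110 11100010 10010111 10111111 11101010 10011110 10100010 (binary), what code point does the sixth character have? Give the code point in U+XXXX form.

U+0026

Offset 0: leading byte 0xE3 = 11100011 → 3-byte char #1 = E3 B2 B8.
Offset 3: leading byte 0xF3 = 11110011 → 4-byte char #2 = F3 A8 96 83.
Offset 7: leading byte 0xE6 = 11100110 → 3-byte char #3 = E6 B6 82.
Offset 10: leading byte 0xC7 = 11000111 → 2-byte char #4 = C7 A1.
Offset 12: leading byte 0xF3 = 11110011 → 4-byte char #5 = F3 B5 96 9D.
Offset 16: leading byte 0x26 = 00100110 → 1-byte char #6 = 26.
Leading byte 0x26 = 00100110 matches 0xxxxxxx → 1-byte sequence.
Byte 1: 0x26 = 00100110, payload 0100110 (7 bits).
Concatenate: 0100110 = 0x26 (7 bits → U+0026).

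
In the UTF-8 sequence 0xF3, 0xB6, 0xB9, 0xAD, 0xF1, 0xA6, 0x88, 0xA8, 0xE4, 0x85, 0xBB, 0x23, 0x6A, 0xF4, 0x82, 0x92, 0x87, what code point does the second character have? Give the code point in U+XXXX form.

U+66228

Offset 0: leading byte 0xF3 = 11110011 → 4-byte char #1 = F3 B6 B9 AD.
Offset 4: leading byte 0xF1 = 11110001 → 4-byte char #2 = F1 A6 88 A8.
Leading byte 0xF1 = 11110001 matches 11110xxx → 4-byte sequence.
Byte 1: 0xF1 = 11110001, payload 001 (3 bits).
Byte 2: 0xA6 = 10100110 (10xxxxxx ✓), payload 100110.
Byte 3: 0x88 = 10001000 (10xxxxxx ✓), payload 001000.
Byte 4: 0xA8 = 10101000 (10xxxxxx ✓), payload 101000.
Concatenate: 001100110001000101000 = 0x66228 (21 bits → U+66228).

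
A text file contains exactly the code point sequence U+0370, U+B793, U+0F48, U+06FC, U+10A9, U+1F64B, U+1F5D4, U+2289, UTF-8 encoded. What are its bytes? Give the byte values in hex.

U+0370: 2-byte form → CD B0.
U+B793: 3-byte form → EB 9E 93.
U+0F48: 3-byte form → E0 BD 88.
U+06FC: 2-byte form → DB BC.
U+10A9: 3-byte form → E1 82 A9.
U+1F64B: 4-byte form → F0 9F 99 8B.
U+1F5D4: 4-byte form → F0 9F 97 94.
U+2289: 3-byte form → E2 8A 89.
Concatenated (24 bytes): CD B0 EB 9E 93 E0 BD 88 DB BC E1 82 A9 F0 9F 99 8B F0 9F 97 94 E2 8A 89.

CD B0 EB 9E 93 E0 BD 88 DB BC E1 82 A9 F0 9F 99 8B F0 9F 97 94 E2 8A 89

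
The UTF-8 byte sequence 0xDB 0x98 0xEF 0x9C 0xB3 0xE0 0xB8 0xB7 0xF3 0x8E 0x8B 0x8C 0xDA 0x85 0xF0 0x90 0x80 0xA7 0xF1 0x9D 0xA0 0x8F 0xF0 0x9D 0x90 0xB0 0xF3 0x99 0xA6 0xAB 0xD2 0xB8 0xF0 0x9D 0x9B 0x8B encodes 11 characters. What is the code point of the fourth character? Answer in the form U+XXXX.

U+CE2CC

Offset 0: leading byte 0xDB = 11011011 → 2-byte char #1 = DB 98.
Offset 2: leading byte 0xEF = 11101111 → 3-byte char #2 = EF 9C B3.
Offset 5: leading byte 0xE0 = 11100000 → 3-byte char #3 = E0 B8 B7.
Offset 8: leading byte 0xF3 = 11110011 → 4-byte char #4 = F3 8E 8B 8C.
Leading byte 0xF3 = 11110011 matches 11110xxx → 4-byte sequence.
Byte 1: 0xF3 = 11110011, payload 011 (3 bits).
Byte 2: 0x8E = 10001110 (10xxxxxx ✓), payload 001110.
Byte 3: 0x8B = 10001011 (10xxxxxx ✓), payload 001011.
Byte 4: 0x8C = 10001100 (10xxxxxx ✓), payload 001100.
Concatenate: 011001110001011001100 = 0xCE2CC (21 bits → U+CE2CC).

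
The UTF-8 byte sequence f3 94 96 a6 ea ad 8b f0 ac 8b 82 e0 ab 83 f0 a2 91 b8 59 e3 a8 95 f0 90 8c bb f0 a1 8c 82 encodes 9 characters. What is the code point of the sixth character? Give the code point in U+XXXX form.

U+0059

Offset 0: leading byte 0xF3 = 11110011 → 4-byte char #1 = F3 94 96 A6.
Offset 4: leading byte 0xEA = 11101010 → 3-byte char #2 = EA AD 8B.
Offset 7: leading byte 0xF0 = 11110000 → 4-byte char #3 = F0 AC 8B 82.
Offset 11: leading byte 0xE0 = 11100000 → 3-byte char #4 = E0 AB 83.
Offset 14: leading byte 0xF0 = 11110000 → 4-byte char #5 = F0 A2 91 B8.
Offset 18: leading byte 0x59 = 01011001 → 1-byte char #6 = 59.
Leading byte 0x59 = 01011001 matches 0xxxxxxx → 1-byte sequence.
Byte 1: 0x59 = 01011001, payload 1011001 (7 bits).
Concatenate: 1011001 = 0x59 (7 bits → U+0059).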